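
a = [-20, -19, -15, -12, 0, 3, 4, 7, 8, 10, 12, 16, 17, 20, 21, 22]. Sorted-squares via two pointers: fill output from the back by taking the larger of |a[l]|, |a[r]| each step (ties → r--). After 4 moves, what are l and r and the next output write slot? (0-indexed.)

l=1, r=12, next write slot=11

[0,15] |-20|<=|22| out[15]=484 → r--
[0,14] |-20|<=|21| out[14]=441 → r--
[0,13] |-20|<=|20| out[13]=400 → r--
[0,12] |-20|>|17| out[12]=400 → l++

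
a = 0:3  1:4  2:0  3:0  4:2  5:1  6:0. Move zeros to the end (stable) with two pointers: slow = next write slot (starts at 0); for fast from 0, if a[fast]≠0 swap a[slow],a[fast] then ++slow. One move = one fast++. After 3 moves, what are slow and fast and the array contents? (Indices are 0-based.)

(s=0,f=0) a[fast]=3≠0 swap→a[0]=3 → slow++,fast++
(s=1,f=1) a[fast]=4≠0 swap→a[1]=4 → slow++,fast++
(s=2,f=2) a[fast]=0 → fast++

slow=2, fast=3, a=[3, 4, 0, 0, 2, 1, 0]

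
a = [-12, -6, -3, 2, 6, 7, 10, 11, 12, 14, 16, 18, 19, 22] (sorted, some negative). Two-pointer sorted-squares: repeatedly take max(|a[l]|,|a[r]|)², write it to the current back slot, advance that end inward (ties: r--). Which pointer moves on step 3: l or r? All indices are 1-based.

[1,14] |-12|<=|22| out[14]=484 → r--
[1,13] |-12|<=|19| out[13]=361 → r--
[1,12] |-12|<=|18| out[12]=324 → r--

r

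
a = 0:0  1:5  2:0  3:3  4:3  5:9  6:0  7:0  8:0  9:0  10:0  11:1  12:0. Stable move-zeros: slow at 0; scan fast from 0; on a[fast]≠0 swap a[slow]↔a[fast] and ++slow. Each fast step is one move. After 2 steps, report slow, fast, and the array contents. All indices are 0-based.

slow=0 fast=0: a[fast]=0, fast++
slow=0 fast=1: a[fast]=5≠0 swap→a[0]=5, slow++,fast++

slow=1, fast=2, a=[5, 0, 0, 3, 3, 9, 0, 0, 0, 0, 0, 1, 0]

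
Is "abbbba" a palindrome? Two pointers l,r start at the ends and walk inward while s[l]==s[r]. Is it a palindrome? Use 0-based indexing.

palindrome

l=0 r=5: 'a'=='a', l++,r--
l=1 r=4: 'b'=='b', l++,r--
l=2 r=3: 'b'=='b', l++,r--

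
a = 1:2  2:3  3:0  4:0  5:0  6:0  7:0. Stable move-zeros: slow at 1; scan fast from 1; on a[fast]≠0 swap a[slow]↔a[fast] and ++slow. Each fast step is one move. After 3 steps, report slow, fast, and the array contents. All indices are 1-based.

slow=3, fast=4, a=[2, 3, 0, 0, 0, 0, 0]

slow=1 fast=1: a[fast]=2≠0 swap→a[1]=2, slow++,fast++
slow=2 fast=2: a[fast]=3≠0 swap→a[2]=3, slow++,fast++
slow=3 fast=3: a[fast]=0, fast++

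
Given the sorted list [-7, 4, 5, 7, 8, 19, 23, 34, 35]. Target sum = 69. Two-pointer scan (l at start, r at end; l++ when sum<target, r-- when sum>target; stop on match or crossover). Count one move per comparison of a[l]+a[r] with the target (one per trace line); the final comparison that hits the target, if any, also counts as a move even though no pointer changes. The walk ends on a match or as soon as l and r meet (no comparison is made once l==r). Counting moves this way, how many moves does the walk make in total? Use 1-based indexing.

8 moves

l=1 r=9: -7+35=28 <69, l++
l=2 r=9: 4+35=39 <69, l++
l=3 r=9: 5+35=40 <69, l++
l=4 r=9: 7+35=42 <69, l++
l=5 r=9: 8+35=43 <69, l++
l=6 r=9: 19+35=54 <69, l++
l=7 r=9: 23+35=58 <69, l++
l=8 r=9: 34+35=69, found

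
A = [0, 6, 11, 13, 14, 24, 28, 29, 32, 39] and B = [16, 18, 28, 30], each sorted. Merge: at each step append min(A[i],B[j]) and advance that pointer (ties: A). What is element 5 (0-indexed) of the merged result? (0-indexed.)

i=0 j=0: A[i]=0<=B[j]=16 take 0, i++
i=1 j=0: A[i]=6<=B[j]=16 take 6, i++
i=2 j=0: A[i]=11<=B[j]=16 take 11, i++
i=3 j=0: A[i]=13<=B[j]=16 take 13, i++
i=4 j=0: A[i]=14<=B[j]=16 take 14, i++
i=5 j=0: A[i]=24>B[j]=16 take 16, j++
i=5 j=1: A[i]=24>B[j]=18 take 18, j++
i=5 j=2: A[i]=24<=B[j]=28 take 24, i++
i=6 j=2: A[i]=28<=B[j]=28 take 28, i++
i=7 j=2: A[i]=29>B[j]=28 take 28, j++
i=7 j=3: A[i]=29<=B[j]=30 take 29, i++
i=8 j=3: A[i]=32>B[j]=30 take 30, j++
i=8 j=4: B done, take A[i]=32, i++
i=9 j=4: B done, take A[i]=39, i++

merged[5] = 16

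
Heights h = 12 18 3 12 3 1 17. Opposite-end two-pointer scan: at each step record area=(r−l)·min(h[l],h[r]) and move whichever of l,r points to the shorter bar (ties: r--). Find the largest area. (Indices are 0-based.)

max area = 85

[0,6] min(12,17)*6=72 best=72 * → l++
[1,6] min(18,17)*5=85 best=85 * → r--
[1,5] min(18,1)*4=4 best=85 → r--
[1,4] min(18,3)*3=9 best=85 → r--
[1,3] min(18,12)*2=24 best=85 → r--
[1,2] min(18,3)*1=3 best=85 → r--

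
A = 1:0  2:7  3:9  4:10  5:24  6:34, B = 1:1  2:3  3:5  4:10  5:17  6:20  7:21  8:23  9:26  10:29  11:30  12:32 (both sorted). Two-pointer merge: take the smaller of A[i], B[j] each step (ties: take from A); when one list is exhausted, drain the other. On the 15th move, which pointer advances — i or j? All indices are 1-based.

j

[i=1,j=1] A[i]=0<=B[j]=1 take 0 → i++
[i=2,j=1] A[i]=7>B[j]=1 take 1 → j++
[i=2,j=2] A[i]=7>B[j]=3 take 3 → j++
[i=2,j=3] A[i]=7>B[j]=5 take 5 → j++
[i=2,j=4] A[i]=7<=B[j]=10 take 7 → i++
[i=3,j=4] A[i]=9<=B[j]=10 take 9 → i++
[i=4,j=4] A[i]=10<=B[j]=10 take 10 → i++
[i=5,j=4] A[i]=24>B[j]=10 take 10 → j++
[i=5,j=5] A[i]=24>B[j]=17 take 17 → j++
[i=5,j=6] A[i]=24>B[j]=20 take 20 → j++
[i=5,j=7] A[i]=24>B[j]=21 take 21 → j++
[i=5,j=8] A[i]=24>B[j]=23 take 23 → j++
[i=5,j=9] A[i]=24<=B[j]=26 take 24 → i++
[i=6,j=9] A[i]=34>B[j]=26 take 26 → j++
[i=6,j=10] A[i]=34>B[j]=29 take 29 → j++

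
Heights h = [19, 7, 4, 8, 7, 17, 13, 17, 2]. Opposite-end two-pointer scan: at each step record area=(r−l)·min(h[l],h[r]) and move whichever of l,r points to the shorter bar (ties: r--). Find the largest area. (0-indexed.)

max area = 119

l=0 r=8: min(19,2)*8=16 best=16 *, r--
l=0 r=7: min(19,17)*7=119 best=119 *, r--
l=0 r=6: min(19,13)*6=78 best=119, r--
l=0 r=5: min(19,17)*5=85 best=119, r--
l=0 r=4: min(19,7)*4=28 best=119, r--
l=0 r=3: min(19,8)*3=24 best=119, r--
l=0 r=2: min(19,4)*2=8 best=119, r--
l=0 r=1: min(19,7)*1=7 best=119, r--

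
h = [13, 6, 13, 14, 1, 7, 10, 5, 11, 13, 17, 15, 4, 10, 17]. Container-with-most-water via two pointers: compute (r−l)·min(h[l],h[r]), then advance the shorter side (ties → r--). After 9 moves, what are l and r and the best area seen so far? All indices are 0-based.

l=9, r=14, best area=182

l=0 r=14: min(13,17)*14=182 best=182 *, l++
l=1 r=14: min(6,17)*13=78 best=182, l++
l=2 r=14: min(13,17)*12=156 best=182, l++
l=3 r=14: min(14,17)*11=154 best=182, l++
l=4 r=14: min(1,17)*10=10 best=182, l++
l=5 r=14: min(7,17)*9=63 best=182, l++
l=6 r=14: min(10,17)*8=80 best=182, l++
l=7 r=14: min(5,17)*7=35 best=182, l++
l=8 r=14: min(11,17)*6=66 best=182, l++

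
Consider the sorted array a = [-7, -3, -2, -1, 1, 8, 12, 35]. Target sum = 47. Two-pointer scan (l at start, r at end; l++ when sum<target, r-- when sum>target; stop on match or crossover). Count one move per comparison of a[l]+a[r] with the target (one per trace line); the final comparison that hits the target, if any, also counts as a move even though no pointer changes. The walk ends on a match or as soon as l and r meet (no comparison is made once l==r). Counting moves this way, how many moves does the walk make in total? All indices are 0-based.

l=0 r=7: -7+35=28 <47, l++
l=1 r=7: -3+35=32 <47, l++
l=2 r=7: -2+35=33 <47, l++
l=3 r=7: -1+35=34 <47, l++
l=4 r=7: 1+35=36 <47, l++
l=5 r=7: 8+35=43 <47, l++
l=6 r=7: 12+35=47, found

7 moves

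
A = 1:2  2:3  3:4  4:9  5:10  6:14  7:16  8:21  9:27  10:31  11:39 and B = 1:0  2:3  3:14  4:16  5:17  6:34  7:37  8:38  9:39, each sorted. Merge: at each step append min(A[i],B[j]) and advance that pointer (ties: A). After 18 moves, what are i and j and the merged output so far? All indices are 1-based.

[i=1,j=1] A[i]=2>B[j]=0 take 0 → j++
[i=1,j=2] A[i]=2<=B[j]=3 take 2 → i++
[i=2,j=2] A[i]=3<=B[j]=3 take 3 → i++
[i=3,j=2] A[i]=4>B[j]=3 take 3 → j++
[i=3,j=3] A[i]=4<=B[j]=14 take 4 → i++
[i=4,j=3] A[i]=9<=B[j]=14 take 9 → i++
[i=5,j=3] A[i]=10<=B[j]=14 take 10 → i++
[i=6,j=3] A[i]=14<=B[j]=14 take 14 → i++
[i=7,j=3] A[i]=16>B[j]=14 take 14 → j++
[i=7,j=4] A[i]=16<=B[j]=16 take 16 → i++
[i=8,j=4] A[i]=21>B[j]=16 take 16 → j++
[i=8,j=5] A[i]=21>B[j]=17 take 17 → j++
[i=8,j=6] A[i]=21<=B[j]=34 take 21 → i++
[i=9,j=6] A[i]=27<=B[j]=34 take 27 → i++
[i=10,j=6] A[i]=31<=B[j]=34 take 31 → i++
[i=11,j=6] A[i]=39>B[j]=34 take 34 → j++
[i=11,j=7] A[i]=39>B[j]=37 take 37 → j++
[i=11,j=8] A[i]=39>B[j]=38 take 38 → j++

i=11, j=9, merged so far=[0, 2, 3, 3, 4, 9, 10, 14, 14, 16, 16, 17, 21, 27, 31, 34, 37, 38]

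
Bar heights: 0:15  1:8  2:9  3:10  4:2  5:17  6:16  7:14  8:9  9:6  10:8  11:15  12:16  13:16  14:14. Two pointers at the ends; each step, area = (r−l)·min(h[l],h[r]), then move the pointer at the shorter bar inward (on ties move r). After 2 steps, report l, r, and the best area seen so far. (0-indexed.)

l=0 r=14: min(15,14)*14=196 best=196 *, r--
l=0 r=13: min(15,16)*13=195 best=196, l++

l=1, r=13, best area=196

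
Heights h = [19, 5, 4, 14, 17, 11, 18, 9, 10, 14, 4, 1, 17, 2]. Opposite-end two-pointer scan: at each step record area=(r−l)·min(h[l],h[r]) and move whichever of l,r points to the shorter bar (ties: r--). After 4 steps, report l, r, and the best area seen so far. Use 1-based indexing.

l=1, r=10, best area=204

[1,14] min(19,2)*13=26 best=26 * → r--
[1,13] min(19,17)*12=204 best=204 * → r--
[1,12] min(19,1)*11=11 best=204 → r--
[1,11] min(19,4)*10=40 best=204 → r--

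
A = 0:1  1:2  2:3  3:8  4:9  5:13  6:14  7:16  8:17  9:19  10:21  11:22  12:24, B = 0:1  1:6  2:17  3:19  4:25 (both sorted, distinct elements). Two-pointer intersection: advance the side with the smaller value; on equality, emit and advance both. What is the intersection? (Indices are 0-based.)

intersection = [1, 17, 19]

[i=0,j=0] 1==1 emit → i++,j++
[i=1,j=1] 2<6 → i++
[i=2,j=1] 3<6 → i++
[i=3,j=1] 8>6 → j++
[i=3,j=2] 8<17 → i++
[i=4,j=2] 9<17 → i++
[i=5,j=2] 13<17 → i++
[i=6,j=2] 14<17 → i++
[i=7,j=2] 16<17 → i++
[i=8,j=2] 17==17 emit → i++,j++
[i=9,j=3] 19==19 emit → i++,j++
[i=10,j=4] 21<25 → i++
[i=11,j=4] 22<25 → i++
[i=12,j=4] 24<25 → i++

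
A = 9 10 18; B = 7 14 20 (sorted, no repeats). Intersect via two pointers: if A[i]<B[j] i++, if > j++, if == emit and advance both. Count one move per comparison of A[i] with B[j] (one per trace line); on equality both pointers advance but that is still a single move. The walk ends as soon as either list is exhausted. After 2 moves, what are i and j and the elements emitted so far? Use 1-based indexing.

i=2, j=2, emitted=[]

[i=1,j=1] 9>7 → j++
[i=1,j=2] 9<14 → i++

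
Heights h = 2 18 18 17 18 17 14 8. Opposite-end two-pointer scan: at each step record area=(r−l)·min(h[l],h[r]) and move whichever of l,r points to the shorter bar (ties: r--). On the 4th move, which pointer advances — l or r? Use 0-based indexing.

l=0 r=7: min(2,8)*7=14 best=14 *, l++
l=1 r=7: min(18,8)*6=48 best=48 *, r--
l=1 r=6: min(18,14)*5=70 best=70 *, r--
l=1 r=5: min(18,17)*4=68 best=70, r--

r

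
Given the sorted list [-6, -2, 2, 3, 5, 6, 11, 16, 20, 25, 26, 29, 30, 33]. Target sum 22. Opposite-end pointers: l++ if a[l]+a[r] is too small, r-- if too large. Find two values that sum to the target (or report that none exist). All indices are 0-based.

[0,13] -6+33=27 >22 → r--
[0,12] -6+30=24 >22 → r--
[0,11] -6+29=23 >22 → r--
[0,10] -6+26=20 <22 → l++
[1,10] -2+26=24 >22 → r--
[1,9] -2+25=23 >22 → r--
[1,8] -2+20=18 <22 → l++
[2,8] 2+20=22 → found

(2, 20)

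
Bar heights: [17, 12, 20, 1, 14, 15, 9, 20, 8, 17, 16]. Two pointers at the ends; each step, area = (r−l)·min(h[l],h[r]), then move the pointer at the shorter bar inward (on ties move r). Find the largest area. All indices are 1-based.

max area = 160

[1,11] min(17,16)*10=160 best=160 * → r--
[1,10] min(17,17)*9=153 best=160 → r--
[1,9] min(17,8)*8=64 best=160 → r--
[1,8] min(17,20)*7=119 best=160 → l++
[2,8] min(12,20)*6=72 best=160 → l++
[3,8] min(20,20)*5=100 best=160 → r--
[3,7] min(20,9)*4=36 best=160 → r--
[3,6] min(20,15)*3=45 best=160 → r--
[3,5] min(20,14)*2=28 best=160 → r--
[3,4] min(20,1)*1=1 best=160 → r--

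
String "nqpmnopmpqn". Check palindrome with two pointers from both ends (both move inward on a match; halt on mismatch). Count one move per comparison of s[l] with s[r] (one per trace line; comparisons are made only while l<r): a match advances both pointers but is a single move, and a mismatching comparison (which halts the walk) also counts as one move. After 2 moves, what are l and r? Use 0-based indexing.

[0,10] 'n'=='n' → l++,r--
[1,9] 'q'=='q' → l++,r--

l=2, r=8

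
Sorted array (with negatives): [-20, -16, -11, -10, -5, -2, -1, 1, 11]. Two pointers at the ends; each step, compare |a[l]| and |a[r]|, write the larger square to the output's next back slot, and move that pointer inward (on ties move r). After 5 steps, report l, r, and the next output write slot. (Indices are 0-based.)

l=4, r=7, next write slot=3

[0,8] |-20|>|11| out[8]=400 → l++
[1,8] |-16|>|11| out[7]=256 → l++
[2,8] |-11|<=|11| out[6]=121 → r--
[2,7] |-11|>|1| out[5]=121 → l++
[3,7] |-10|>|1| out[4]=100 → l++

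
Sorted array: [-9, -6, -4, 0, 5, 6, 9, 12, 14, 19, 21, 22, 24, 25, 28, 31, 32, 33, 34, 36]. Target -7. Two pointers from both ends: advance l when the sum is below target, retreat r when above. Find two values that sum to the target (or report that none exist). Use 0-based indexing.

no pair

[0,19] -9+36=27 >-7 → r--
[0,18] -9+34=25 >-7 → r--
[0,17] -9+33=24 >-7 → r--
[0,16] -9+32=23 >-7 → r--
[0,15] -9+31=22 >-7 → r--
[0,14] -9+28=19 >-7 → r--
[0,13] -9+25=16 >-7 → r--
[0,12] -9+24=15 >-7 → r--
[0,11] -9+22=13 >-7 → r--
[0,10] -9+21=12 >-7 → r--
[0,9] -9+19=10 >-7 → r--
[0,8] -9+14=5 >-7 → r--
[0,7] -9+12=3 >-7 → r--
[0,6] -9+9=0 >-7 → r--
[0,5] -9+6=-3 >-7 → r--
[0,4] -9+5=-4 >-7 → r--
[0,3] -9+0=-9 <-7 → l++
[1,3] -6+0=-6 >-7 → r--
[1,2] -6+-4=-10 <-7 → l++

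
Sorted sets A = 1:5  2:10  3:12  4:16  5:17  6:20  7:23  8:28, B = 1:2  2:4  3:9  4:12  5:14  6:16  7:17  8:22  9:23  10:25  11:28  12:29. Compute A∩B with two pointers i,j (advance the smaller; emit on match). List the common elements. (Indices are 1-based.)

intersection = [12, 16, 17, 23, 28]

[i=1,j=1] 5>2 → j++
[i=1,j=2] 5>4 → j++
[i=1,j=3] 5<9 → i++
[i=2,j=3] 10>9 → j++
[i=2,j=4] 10<12 → i++
[i=3,j=4] 12==12 emit → i++,j++
[i=4,j=5] 16>14 → j++
[i=4,j=6] 16==16 emit → i++,j++
[i=5,j=7] 17==17 emit → i++,j++
[i=6,j=8] 20<22 → i++
[i=7,j=8] 23>22 → j++
[i=7,j=9] 23==23 emit → i++,j++
[i=8,j=10] 28>25 → j++
[i=8,j=11] 28==28 emit → i++,j++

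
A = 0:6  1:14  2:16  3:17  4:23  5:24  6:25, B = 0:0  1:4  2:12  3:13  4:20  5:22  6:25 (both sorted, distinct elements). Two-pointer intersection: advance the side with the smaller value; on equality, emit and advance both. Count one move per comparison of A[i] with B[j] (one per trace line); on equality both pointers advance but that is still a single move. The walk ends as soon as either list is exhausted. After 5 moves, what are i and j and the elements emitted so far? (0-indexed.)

i=0 j=0: 6>0, j++
i=0 j=1: 6>4, j++
i=0 j=2: 6<12, i++
i=1 j=2: 14>12, j++
i=1 j=3: 14>13, j++

i=1, j=4, emitted=[]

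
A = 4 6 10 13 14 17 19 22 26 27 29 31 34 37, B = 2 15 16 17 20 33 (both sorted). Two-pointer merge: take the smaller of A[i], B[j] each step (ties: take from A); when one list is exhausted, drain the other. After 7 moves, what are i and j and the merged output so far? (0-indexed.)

[i=0,j=0] A[i]=4>B[j]=2 take 2 → j++
[i=0,j=1] A[i]=4<=B[j]=15 take 4 → i++
[i=1,j=1] A[i]=6<=B[j]=15 take 6 → i++
[i=2,j=1] A[i]=10<=B[j]=15 take 10 → i++
[i=3,j=1] A[i]=13<=B[j]=15 take 13 → i++
[i=4,j=1] A[i]=14<=B[j]=15 take 14 → i++
[i=5,j=1] A[i]=17>B[j]=15 take 15 → j++

i=5, j=2, merged so far=[2, 4, 6, 10, 13, 14, 15]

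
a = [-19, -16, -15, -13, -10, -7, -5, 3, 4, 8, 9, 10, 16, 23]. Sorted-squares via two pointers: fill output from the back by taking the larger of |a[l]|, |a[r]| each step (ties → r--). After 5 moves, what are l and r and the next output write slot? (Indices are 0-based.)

l=0 r=13: |-19|<=|23| out[13]=529, r--
l=0 r=12: |-19|>|16| out[12]=361, l++
l=1 r=12: |-16|<=|16| out[11]=256, r--
l=1 r=11: |-16|>|10| out[10]=256, l++
l=2 r=11: |-15|>|10| out[9]=225, l++

l=3, r=11, next write slot=8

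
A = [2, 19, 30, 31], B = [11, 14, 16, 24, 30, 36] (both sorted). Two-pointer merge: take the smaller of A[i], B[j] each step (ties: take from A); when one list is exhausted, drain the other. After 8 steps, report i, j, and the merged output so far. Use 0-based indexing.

i=0 j=0: A[i]=2<=B[j]=11 take 2, i++
i=1 j=0: A[i]=19>B[j]=11 take 11, j++
i=1 j=1: A[i]=19>B[j]=14 take 14, j++
i=1 j=2: A[i]=19>B[j]=16 take 16, j++
i=1 j=3: A[i]=19<=B[j]=24 take 19, i++
i=2 j=3: A[i]=30>B[j]=24 take 24, j++
i=2 j=4: A[i]=30<=B[j]=30 take 30, i++
i=3 j=4: A[i]=31>B[j]=30 take 30, j++

i=3, j=5, merged so far=[2, 11, 14, 16, 19, 24, 30, 30]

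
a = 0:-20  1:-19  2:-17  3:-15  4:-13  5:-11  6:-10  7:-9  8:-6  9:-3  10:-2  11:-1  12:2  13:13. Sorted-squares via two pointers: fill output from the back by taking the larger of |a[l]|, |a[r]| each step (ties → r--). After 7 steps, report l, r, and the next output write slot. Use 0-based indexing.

[0,13] |-20|>|13| out[13]=400 → l++
[1,13] |-19|>|13| out[12]=361 → l++
[2,13] |-17|>|13| out[11]=289 → l++
[3,13] |-15|>|13| out[10]=225 → l++
[4,13] |-13|<=|13| out[9]=169 → r--
[4,12] |-13|>|2| out[8]=169 → l++
[5,12] |-11|>|2| out[7]=121 → l++

l=6, r=12, next write slot=6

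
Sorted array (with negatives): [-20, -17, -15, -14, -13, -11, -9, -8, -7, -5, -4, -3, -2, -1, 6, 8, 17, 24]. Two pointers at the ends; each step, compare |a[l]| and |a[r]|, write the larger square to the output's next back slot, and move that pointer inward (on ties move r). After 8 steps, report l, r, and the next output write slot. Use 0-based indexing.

l=0 r=17: |-20|<=|24| out[17]=576, r--
l=0 r=16: |-20|>|17| out[16]=400, l++
l=1 r=16: |-17|<=|17| out[15]=289, r--
l=1 r=15: |-17|>|8| out[14]=289, l++
l=2 r=15: |-15|>|8| out[13]=225, l++
l=3 r=15: |-14|>|8| out[12]=196, l++
l=4 r=15: |-13|>|8| out[11]=169, l++
l=5 r=15: |-11|>|8| out[10]=121, l++

l=6, r=15, next write slot=9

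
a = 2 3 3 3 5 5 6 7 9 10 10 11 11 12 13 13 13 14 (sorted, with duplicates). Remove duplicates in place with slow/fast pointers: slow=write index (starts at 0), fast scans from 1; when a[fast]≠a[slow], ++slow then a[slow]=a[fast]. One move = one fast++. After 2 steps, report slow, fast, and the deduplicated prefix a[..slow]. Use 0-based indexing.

slow=1, fast=3, prefix=[2, 3]

(s=0,f=1) a[fast]=3≠a[slow]=2 write a[1]=3 → slow++,fast++
(s=1,f=2) a[fast]=3=a[slow] dup → fast++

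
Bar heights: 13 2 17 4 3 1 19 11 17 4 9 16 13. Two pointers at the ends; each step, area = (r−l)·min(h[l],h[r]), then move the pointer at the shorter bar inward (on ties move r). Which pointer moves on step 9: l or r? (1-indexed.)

[1,13] min(13,13)*12=156 best=156 * → r--
[1,12] min(13,16)*11=143 best=156 → l++
[2,12] min(2,16)*10=20 best=156 → l++
[3,12] min(17,16)*9=144 best=156 → r--
[3,11] min(17,9)*8=72 best=156 → r--
[3,10] min(17,4)*7=28 best=156 → r--
[3,9] min(17,17)*6=102 best=156 → r--
[3,8] min(17,11)*5=55 best=156 → r--
[3,7] min(17,19)*4=68 best=156 → l++

l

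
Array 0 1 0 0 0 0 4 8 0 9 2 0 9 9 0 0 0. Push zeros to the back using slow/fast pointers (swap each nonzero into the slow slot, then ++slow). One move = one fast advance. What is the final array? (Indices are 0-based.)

[1, 4, 8, 9, 2, 9, 9, 0, 0, 0, 0, 0, 0, 0, 0, 0, 0]

slow=0 fast=0: a[fast]=0, fast++
slow=0 fast=1: a[fast]=1≠0 swap→a[0]=1, slow++,fast++
slow=1 fast=2: a[fast]=0, fast++
slow=1 fast=3: a[fast]=0, fast++
slow=1 fast=4: a[fast]=0, fast++
slow=1 fast=5: a[fast]=0, fast++
slow=1 fast=6: a[fast]=4≠0 swap→a[1]=4, slow++,fast++
slow=2 fast=7: a[fast]=8≠0 swap→a[2]=8, slow++,fast++
slow=3 fast=8: a[fast]=0, fast++
slow=3 fast=9: a[fast]=9≠0 swap→a[3]=9, slow++,fast++
slow=4 fast=10: a[fast]=2≠0 swap→a[4]=2, slow++,fast++
slow=5 fast=11: a[fast]=0, fast++
slow=5 fast=12: a[fast]=9≠0 swap→a[5]=9, slow++,fast++
slow=6 fast=13: a[fast]=9≠0 swap→a[6]=9, slow++,fast++
slow=7 fast=14: a[fast]=0, fast++
slow=7 fast=15: a[fast]=0, fast++
slow=7 fast=16: a[fast]=0, fast++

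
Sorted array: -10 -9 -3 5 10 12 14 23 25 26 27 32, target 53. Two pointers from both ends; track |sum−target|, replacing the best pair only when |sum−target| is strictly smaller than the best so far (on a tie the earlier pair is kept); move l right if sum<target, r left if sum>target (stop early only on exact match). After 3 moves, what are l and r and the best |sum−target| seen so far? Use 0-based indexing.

l=3, r=11, best |Δ|=24

l=0 r=11: -10+32=22 d=31 *, l++
l=1 r=11: -9+32=23 d=30 *, l++
l=2 r=11: -3+32=29 d=24 *, l++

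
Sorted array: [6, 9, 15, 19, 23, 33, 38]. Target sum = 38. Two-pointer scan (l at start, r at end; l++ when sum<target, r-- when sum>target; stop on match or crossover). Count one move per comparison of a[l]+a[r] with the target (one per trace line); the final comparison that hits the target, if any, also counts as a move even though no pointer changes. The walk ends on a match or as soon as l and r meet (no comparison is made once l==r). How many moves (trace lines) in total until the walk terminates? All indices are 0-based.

[0,6] 6+38=44 >38 → r--
[0,5] 6+33=39 >38 → r--
[0,4] 6+23=29 <38 → l++
[1,4] 9+23=32 <38 → l++
[2,4] 15+23=38 → found

5 moves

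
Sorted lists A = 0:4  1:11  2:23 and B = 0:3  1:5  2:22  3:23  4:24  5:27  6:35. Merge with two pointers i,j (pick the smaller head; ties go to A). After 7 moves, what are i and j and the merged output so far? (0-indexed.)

i=3, j=4, merged so far=[3, 4, 5, 11, 22, 23, 23]

[i=0,j=0] A[i]=4>B[j]=3 take 3 → j++
[i=0,j=1] A[i]=4<=B[j]=5 take 4 → i++
[i=1,j=1] A[i]=11>B[j]=5 take 5 → j++
[i=1,j=2] A[i]=11<=B[j]=22 take 11 → i++
[i=2,j=2] A[i]=23>B[j]=22 take 22 → j++
[i=2,j=3] A[i]=23<=B[j]=23 take 23 → i++
[i=3,j=3] A done, take B[j]=23 → j++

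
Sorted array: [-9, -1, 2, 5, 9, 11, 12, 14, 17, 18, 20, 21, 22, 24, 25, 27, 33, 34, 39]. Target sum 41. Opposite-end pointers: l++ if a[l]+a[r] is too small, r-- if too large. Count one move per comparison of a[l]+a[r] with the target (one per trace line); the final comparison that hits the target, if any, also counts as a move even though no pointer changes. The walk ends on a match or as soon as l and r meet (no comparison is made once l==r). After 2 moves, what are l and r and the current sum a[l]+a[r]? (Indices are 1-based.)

l=1 r=19: -9+39=30 <41, l++
l=2 r=19: -1+39=38 <41, l++

l=3, r=19, sum=41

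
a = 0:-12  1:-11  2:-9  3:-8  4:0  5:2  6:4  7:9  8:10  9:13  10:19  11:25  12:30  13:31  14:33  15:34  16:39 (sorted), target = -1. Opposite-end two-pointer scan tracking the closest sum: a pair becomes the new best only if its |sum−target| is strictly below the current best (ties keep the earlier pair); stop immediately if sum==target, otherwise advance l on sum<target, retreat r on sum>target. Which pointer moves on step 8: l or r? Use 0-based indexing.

l=0 r=16: -12+39=27 d=28 *, r--
l=0 r=15: -12+34=22 d=23 *, r--
l=0 r=14: -12+33=21 d=22 *, r--
l=0 r=13: -12+31=19 d=20 *, r--
l=0 r=12: -12+30=18 d=19 *, r--
l=0 r=11: -12+25=13 d=14 *, r--
l=0 r=10: -12+19=7 d=8 *, r--
l=0 r=9: -12+13=1 d=2 *, r--

r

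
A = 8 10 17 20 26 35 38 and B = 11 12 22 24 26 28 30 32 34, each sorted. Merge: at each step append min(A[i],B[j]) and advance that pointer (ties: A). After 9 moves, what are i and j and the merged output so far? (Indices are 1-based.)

[i=1,j=1] A[i]=8<=B[j]=11 take 8 → i++
[i=2,j=1] A[i]=10<=B[j]=11 take 10 → i++
[i=3,j=1] A[i]=17>B[j]=11 take 11 → j++
[i=3,j=2] A[i]=17>B[j]=12 take 12 → j++
[i=3,j=3] A[i]=17<=B[j]=22 take 17 → i++
[i=4,j=3] A[i]=20<=B[j]=22 take 20 → i++
[i=5,j=3] A[i]=26>B[j]=22 take 22 → j++
[i=5,j=4] A[i]=26>B[j]=24 take 24 → j++
[i=5,j=5] A[i]=26<=B[j]=26 take 26 → i++

i=6, j=5, merged so far=[8, 10, 11, 12, 17, 20, 22, 24, 26]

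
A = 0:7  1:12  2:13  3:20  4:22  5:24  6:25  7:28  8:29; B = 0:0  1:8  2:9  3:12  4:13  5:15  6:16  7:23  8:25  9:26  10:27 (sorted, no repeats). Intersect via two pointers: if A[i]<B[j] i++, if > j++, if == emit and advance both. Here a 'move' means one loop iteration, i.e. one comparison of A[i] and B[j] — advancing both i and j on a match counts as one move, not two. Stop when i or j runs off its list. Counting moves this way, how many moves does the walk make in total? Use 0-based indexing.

i=0 j=0: 7>0, j++
i=0 j=1: 7<8, i++
i=1 j=1: 12>8, j++
i=1 j=2: 12>9, j++
i=1 j=3: 12==12 emit, i++,j++
i=2 j=4: 13==13 emit, i++,j++
i=3 j=5: 20>15, j++
i=3 j=6: 20>16, j++
i=3 j=7: 20<23, i++
i=4 j=7: 22<23, i++
i=5 j=7: 24>23, j++
i=5 j=8: 24<25, i++
i=6 j=8: 25==25 emit, i++,j++
i=7 j=9: 28>26, j++
i=7 j=10: 28>27, j++

15 moves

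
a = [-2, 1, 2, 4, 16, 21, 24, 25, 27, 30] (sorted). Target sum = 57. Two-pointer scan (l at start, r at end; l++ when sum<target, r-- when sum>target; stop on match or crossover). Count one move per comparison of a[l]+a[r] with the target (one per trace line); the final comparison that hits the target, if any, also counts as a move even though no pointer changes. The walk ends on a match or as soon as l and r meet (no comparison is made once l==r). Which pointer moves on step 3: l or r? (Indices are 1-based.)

l

l=1 r=10: -2+30=28 <57, l++
l=2 r=10: 1+30=31 <57, l++
l=3 r=10: 2+30=32 <57, l++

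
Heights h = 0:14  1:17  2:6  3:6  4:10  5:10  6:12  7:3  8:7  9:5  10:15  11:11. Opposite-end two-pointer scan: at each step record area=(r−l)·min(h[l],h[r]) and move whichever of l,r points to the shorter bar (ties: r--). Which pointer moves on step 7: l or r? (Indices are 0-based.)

[0,11] min(14,11)*11=121 best=121 * → r--
[0,10] min(14,15)*10=140 best=140 * → l++
[1,10] min(17,15)*9=135 best=140 → r--
[1,9] min(17,5)*8=40 best=140 → r--
[1,8] min(17,7)*7=49 best=140 → r--
[1,7] min(17,3)*6=18 best=140 → r--
[1,6] min(17,12)*5=60 best=140 → r--

r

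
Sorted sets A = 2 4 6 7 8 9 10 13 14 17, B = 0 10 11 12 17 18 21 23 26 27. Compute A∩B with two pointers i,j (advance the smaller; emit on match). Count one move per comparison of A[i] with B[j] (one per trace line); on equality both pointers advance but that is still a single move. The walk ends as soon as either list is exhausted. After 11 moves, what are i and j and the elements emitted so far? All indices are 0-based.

[i=0,j=0] 2>0 → j++
[i=0,j=1] 2<10 → i++
[i=1,j=1] 4<10 → i++
[i=2,j=1] 6<10 → i++
[i=3,j=1] 7<10 → i++
[i=4,j=1] 8<10 → i++
[i=5,j=1] 9<10 → i++
[i=6,j=1] 10==10 emit → i++,j++
[i=7,j=2] 13>11 → j++
[i=7,j=3] 13>12 → j++
[i=7,j=4] 13<17 → i++

i=8, j=4, emitted=[10]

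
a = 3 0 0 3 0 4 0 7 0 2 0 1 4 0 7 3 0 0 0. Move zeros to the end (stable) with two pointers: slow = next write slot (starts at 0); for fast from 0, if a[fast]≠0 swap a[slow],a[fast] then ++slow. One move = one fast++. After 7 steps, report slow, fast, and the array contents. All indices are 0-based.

slow=0 fast=0: a[fast]=3≠0 swap→a[0]=3, slow++,fast++
slow=1 fast=1: a[fast]=0, fast++
slow=1 fast=2: a[fast]=0, fast++
slow=1 fast=3: a[fast]=3≠0 swap→a[1]=3, slow++,fast++
slow=2 fast=4: a[fast]=0, fast++
slow=2 fast=5: a[fast]=4≠0 swap→a[2]=4, slow++,fast++
slow=3 fast=6: a[fast]=0, fast++

slow=3, fast=7, a=[3, 3, 4, 0, 0, 0, 0, 7, 0, 2, 0, 1, 4, 0, 7, 3, 0, 0, 0]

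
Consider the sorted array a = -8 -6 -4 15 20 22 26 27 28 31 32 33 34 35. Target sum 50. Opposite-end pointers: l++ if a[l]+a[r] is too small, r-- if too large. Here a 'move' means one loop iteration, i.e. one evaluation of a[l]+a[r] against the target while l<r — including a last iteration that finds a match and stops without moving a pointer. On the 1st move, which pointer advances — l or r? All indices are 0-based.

l=0 r=13: -8+35=27 <50, l++

l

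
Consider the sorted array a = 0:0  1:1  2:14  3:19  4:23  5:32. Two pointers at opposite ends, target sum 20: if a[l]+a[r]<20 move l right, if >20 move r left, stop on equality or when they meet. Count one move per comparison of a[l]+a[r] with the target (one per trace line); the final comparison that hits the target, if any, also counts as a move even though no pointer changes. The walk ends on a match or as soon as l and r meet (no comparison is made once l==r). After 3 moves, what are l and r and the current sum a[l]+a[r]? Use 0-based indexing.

[0,5] 0+32=32 >20 → r--
[0,4] 0+23=23 >20 → r--
[0,3] 0+19=19 <20 → l++

l=1, r=3, sum=20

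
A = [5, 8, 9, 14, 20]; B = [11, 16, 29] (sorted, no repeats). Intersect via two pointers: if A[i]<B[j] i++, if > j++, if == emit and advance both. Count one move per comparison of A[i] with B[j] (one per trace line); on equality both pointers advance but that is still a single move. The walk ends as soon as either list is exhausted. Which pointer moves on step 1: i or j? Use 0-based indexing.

[i=0,j=0] 5<11 → i++

i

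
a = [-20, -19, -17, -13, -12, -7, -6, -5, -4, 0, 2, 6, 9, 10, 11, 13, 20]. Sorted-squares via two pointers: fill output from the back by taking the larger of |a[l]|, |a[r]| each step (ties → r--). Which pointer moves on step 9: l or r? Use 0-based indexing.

[0,16] |-20|<=|20| out[16]=400 → r--
[0,15] |-20|>|13| out[15]=400 → l++
[1,15] |-19|>|13| out[14]=361 → l++
[2,15] |-17|>|13| out[13]=289 → l++
[3,15] |-13|<=|13| out[12]=169 → r--
[3,14] |-13|>|11| out[11]=169 → l++
[4,14] |-12|>|11| out[10]=144 → l++
[5,14] |-7|<=|11| out[9]=121 → r--
[5,13] |-7|<=|10| out[8]=100 → r--

r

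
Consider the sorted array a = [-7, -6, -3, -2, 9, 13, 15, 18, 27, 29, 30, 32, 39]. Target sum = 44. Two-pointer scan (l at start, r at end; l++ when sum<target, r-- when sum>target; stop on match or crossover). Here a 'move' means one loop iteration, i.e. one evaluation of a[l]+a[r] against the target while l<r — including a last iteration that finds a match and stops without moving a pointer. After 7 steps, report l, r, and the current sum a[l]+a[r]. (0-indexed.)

l=0 r=12: -7+39=32 <44, l++
l=1 r=12: -6+39=33 <44, l++
l=2 r=12: -3+39=36 <44, l++
l=3 r=12: -2+39=37 <44, l++
l=4 r=12: 9+39=48 >44, r--
l=4 r=11: 9+32=41 <44, l++
l=5 r=11: 13+32=45 >44, r--

l=5, r=10, sum=43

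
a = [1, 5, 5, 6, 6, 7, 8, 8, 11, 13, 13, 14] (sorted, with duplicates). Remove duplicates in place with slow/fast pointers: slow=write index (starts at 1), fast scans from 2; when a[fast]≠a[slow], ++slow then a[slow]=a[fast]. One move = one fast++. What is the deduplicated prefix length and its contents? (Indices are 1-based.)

length 8; prefix = [1, 5, 6, 7, 8, 11, 13, 14]

(s=1,f=2) a[fast]=5≠a[slow]=1 write a[2]=5 → slow++,fast++
(s=2,f=3) a[fast]=5=a[slow] dup → fast++
(s=2,f=4) a[fast]=6≠a[slow]=5 write a[3]=6 → slow++,fast++
(s=3,f=5) a[fast]=6=a[slow] dup → fast++
(s=3,f=6) a[fast]=7≠a[slow]=6 write a[4]=7 → slow++,fast++
(s=4,f=7) a[fast]=8≠a[slow]=7 write a[5]=8 → slow++,fast++
(s=5,f=8) a[fast]=8=a[slow] dup → fast++
(s=5,f=9) a[fast]=11≠a[slow]=8 write a[6]=11 → slow++,fast++
(s=6,f=10) a[fast]=13≠a[slow]=11 write a[7]=13 → slow++,fast++
(s=7,f=11) a[fast]=13=a[slow] dup → fast++
(s=7,f=12) a[fast]=14≠a[slow]=13 write a[8]=14 → slow++,fast++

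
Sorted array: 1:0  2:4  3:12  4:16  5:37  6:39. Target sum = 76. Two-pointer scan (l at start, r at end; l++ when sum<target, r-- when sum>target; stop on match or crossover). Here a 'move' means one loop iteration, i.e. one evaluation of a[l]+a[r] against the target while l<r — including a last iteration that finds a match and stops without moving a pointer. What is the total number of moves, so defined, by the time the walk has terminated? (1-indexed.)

l=1 r=6: 0+39=39 <76, l++
l=2 r=6: 4+39=43 <76, l++
l=3 r=6: 12+39=51 <76, l++
l=4 r=6: 16+39=55 <76, l++
l=5 r=6: 37+39=76, found

5 moves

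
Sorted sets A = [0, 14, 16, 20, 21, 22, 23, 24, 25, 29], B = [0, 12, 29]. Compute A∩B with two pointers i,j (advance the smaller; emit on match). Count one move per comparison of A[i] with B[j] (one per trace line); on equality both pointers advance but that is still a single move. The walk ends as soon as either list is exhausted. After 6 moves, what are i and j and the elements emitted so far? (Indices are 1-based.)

i=6, j=3, emitted=[0]

i=1 j=1: 0==0 emit, i++,j++
i=2 j=2: 14>12, j++
i=2 j=3: 14<29, i++
i=3 j=3: 16<29, i++
i=4 j=3: 20<29, i++
i=5 j=3: 21<29, i++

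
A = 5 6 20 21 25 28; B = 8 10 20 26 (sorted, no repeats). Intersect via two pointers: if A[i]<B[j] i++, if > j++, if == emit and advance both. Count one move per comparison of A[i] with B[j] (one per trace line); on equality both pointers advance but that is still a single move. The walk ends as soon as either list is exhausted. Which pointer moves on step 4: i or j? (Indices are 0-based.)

j

[i=0,j=0] 5<8 → i++
[i=1,j=0] 6<8 → i++
[i=2,j=0] 20>8 → j++
[i=2,j=1] 20>10 → j++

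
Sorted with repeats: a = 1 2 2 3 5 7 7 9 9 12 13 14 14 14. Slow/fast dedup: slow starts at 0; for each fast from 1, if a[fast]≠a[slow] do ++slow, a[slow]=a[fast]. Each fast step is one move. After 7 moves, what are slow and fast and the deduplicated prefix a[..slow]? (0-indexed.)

slow=5, fast=8, prefix=[1, 2, 3, 5, 7, 9]

slow=0 fast=1: a[fast]=2≠a[slow]=1 write a[1]=2, slow++,fast++
slow=1 fast=2: a[fast]=2=a[slow] dup, fast++
slow=1 fast=3: a[fast]=3≠a[slow]=2 write a[2]=3, slow++,fast++
slow=2 fast=4: a[fast]=5≠a[slow]=3 write a[3]=5, slow++,fast++
slow=3 fast=5: a[fast]=7≠a[slow]=5 write a[4]=7, slow++,fast++
slow=4 fast=6: a[fast]=7=a[slow] dup, fast++
slow=4 fast=7: a[fast]=9≠a[slow]=7 write a[5]=9, slow++,fast++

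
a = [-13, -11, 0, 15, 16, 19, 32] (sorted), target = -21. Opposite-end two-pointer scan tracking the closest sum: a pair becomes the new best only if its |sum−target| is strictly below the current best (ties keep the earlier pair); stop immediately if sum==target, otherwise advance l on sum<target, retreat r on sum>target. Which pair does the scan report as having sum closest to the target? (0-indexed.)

[0,6] -13+32=19 d=40 * → r--
[0,5] -13+19=6 d=27 * → r--
[0,4] -13+16=3 d=24 * → r--
[0,3] -13+15=2 d=23 * → r--
[0,2] -13+0=-13 d=8 * → r--
[0,1] -13+-11=-24 d=3 * → l++

pair (-13, -11) with sum -24 (|Δ|=3)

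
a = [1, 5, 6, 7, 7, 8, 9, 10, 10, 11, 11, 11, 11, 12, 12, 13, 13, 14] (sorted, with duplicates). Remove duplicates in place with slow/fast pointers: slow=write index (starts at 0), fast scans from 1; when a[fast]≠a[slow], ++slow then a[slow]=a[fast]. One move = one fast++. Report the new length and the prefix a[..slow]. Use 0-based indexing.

length 11; prefix = [1, 5, 6, 7, 8, 9, 10, 11, 12, 13, 14]

(s=0,f=1) a[fast]=5≠a[slow]=1 write a[1]=5 → slow++,fast++
(s=1,f=2) a[fast]=6≠a[slow]=5 write a[2]=6 → slow++,fast++
(s=2,f=3) a[fast]=7≠a[slow]=6 write a[3]=7 → slow++,fast++
(s=3,f=4) a[fast]=7=a[slow] dup → fast++
(s=3,f=5) a[fast]=8≠a[slow]=7 write a[4]=8 → slow++,fast++
(s=4,f=6) a[fast]=9≠a[slow]=8 write a[5]=9 → slow++,fast++
(s=5,f=7) a[fast]=10≠a[slow]=9 write a[6]=10 → slow++,fast++
(s=6,f=8) a[fast]=10=a[slow] dup → fast++
(s=6,f=9) a[fast]=11≠a[slow]=10 write a[7]=11 → slow++,fast++
(s=7,f=10) a[fast]=11=a[slow] dup → fast++
(s=7,f=11) a[fast]=11=a[slow] dup → fast++
(s=7,f=12) a[fast]=11=a[slow] dup → fast++
(s=7,f=13) a[fast]=12≠a[slow]=11 write a[8]=12 → slow++,fast++
(s=8,f=14) a[fast]=12=a[slow] dup → fast++
(s=8,f=15) a[fast]=13≠a[slow]=12 write a[9]=13 → slow++,fast++
(s=9,f=16) a[fast]=13=a[slow] dup → fast++
(s=9,f=17) a[fast]=14≠a[slow]=13 write a[10]=14 → slow++,fast++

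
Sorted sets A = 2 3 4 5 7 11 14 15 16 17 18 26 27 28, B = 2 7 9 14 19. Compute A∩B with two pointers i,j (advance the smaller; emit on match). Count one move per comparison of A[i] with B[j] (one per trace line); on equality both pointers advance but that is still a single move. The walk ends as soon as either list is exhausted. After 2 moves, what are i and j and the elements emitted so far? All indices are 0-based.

i=0 j=0: 2==2 emit, i++,j++
i=1 j=1: 3<7, i++

i=2, j=1, emitted=[2]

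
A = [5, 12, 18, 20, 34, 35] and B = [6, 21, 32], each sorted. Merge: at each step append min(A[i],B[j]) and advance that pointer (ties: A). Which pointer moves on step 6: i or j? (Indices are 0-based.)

j

i=0 j=0: A[i]=5<=B[j]=6 take 5, i++
i=1 j=0: A[i]=12>B[j]=6 take 6, j++
i=1 j=1: A[i]=12<=B[j]=21 take 12, i++
i=2 j=1: A[i]=18<=B[j]=21 take 18, i++
i=3 j=1: A[i]=20<=B[j]=21 take 20, i++
i=4 j=1: A[i]=34>B[j]=21 take 21, j++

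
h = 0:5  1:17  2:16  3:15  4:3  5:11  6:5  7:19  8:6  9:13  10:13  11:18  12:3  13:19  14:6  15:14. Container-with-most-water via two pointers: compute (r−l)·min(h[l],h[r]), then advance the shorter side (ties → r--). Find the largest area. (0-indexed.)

max area = 204

[0,15] min(5,14)*15=75 best=75 * → l++
[1,15] min(17,14)*14=196 best=196 * → r--
[1,14] min(17,6)*13=78 best=196 → r--
[1,13] min(17,19)*12=204 best=204 * → l++
[2,13] min(16,19)*11=176 best=204 → l++
[3,13] min(15,19)*10=150 best=204 → l++
[4,13] min(3,19)*9=27 best=204 → l++
[5,13] min(11,19)*8=88 best=204 → l++
[6,13] min(5,19)*7=35 best=204 → l++
[7,13] min(19,19)*6=114 best=204 → r--
[7,12] min(19,3)*5=15 best=204 → r--
[7,11] min(19,18)*4=72 best=204 → r--
[7,10] min(19,13)*3=39 best=204 → r--
[7,9] min(19,13)*2=26 best=204 → r--
[7,8] min(19,6)*1=6 best=204 → r--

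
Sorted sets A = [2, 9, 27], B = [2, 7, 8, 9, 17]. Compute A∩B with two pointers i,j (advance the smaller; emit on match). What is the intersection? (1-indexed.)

intersection = [2, 9]

[i=1,j=1] 2==2 emit → i++,j++
[i=2,j=2] 9>7 → j++
[i=2,j=3] 9>8 → j++
[i=2,j=4] 9==9 emit → i++,j++
[i=3,j=5] 27>17 → j++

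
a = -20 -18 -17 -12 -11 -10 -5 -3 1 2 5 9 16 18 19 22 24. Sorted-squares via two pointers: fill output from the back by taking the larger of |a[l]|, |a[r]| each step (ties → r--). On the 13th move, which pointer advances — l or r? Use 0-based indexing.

[0,16] |-20|<=|24| out[16]=576 → r--
[0,15] |-20|<=|22| out[15]=484 → r--
[0,14] |-20|>|19| out[14]=400 → l++
[1,14] |-18|<=|19| out[13]=361 → r--
[1,13] |-18|<=|18| out[12]=324 → r--
[1,12] |-18|>|16| out[11]=324 → l++
[2,12] |-17|>|16| out[10]=289 → l++
[3,12] |-12|<=|16| out[9]=256 → r--
[3,11] |-12|>|9| out[8]=144 → l++
[4,11] |-11|>|9| out[7]=121 → l++
[5,11] |-10|>|9| out[6]=100 → l++
[6,11] |-5|<=|9| out[5]=81 → r--
[6,10] |-5|<=|5| out[4]=25 → r--

r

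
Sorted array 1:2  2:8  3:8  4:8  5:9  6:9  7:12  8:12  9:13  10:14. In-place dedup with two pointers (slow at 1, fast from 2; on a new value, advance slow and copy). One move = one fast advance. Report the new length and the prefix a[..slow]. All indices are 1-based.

length 6; prefix = [2, 8, 9, 12, 13, 14]

(s=1,f=2) a[fast]=8≠a[slow]=2 write a[2]=8 → slow++,fast++
(s=2,f=3) a[fast]=8=a[slow] dup → fast++
(s=2,f=4) a[fast]=8=a[slow] dup → fast++
(s=2,f=5) a[fast]=9≠a[slow]=8 write a[3]=9 → slow++,fast++
(s=3,f=6) a[fast]=9=a[slow] dup → fast++
(s=3,f=7) a[fast]=12≠a[slow]=9 write a[4]=12 → slow++,fast++
(s=4,f=8) a[fast]=12=a[slow] dup → fast++
(s=4,f=9) a[fast]=13≠a[slow]=12 write a[5]=13 → slow++,fast++
(s=5,f=10) a[fast]=14≠a[slow]=13 write a[6]=14 → slow++,fast++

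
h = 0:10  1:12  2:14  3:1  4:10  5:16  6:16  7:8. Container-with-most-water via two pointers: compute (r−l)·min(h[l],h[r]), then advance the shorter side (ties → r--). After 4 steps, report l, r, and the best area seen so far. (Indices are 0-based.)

l=3, r=6, best area=60

l=0 r=7: min(10,8)*7=56 best=56 *, r--
l=0 r=6: min(10,16)*6=60 best=60 *, l++
l=1 r=6: min(12,16)*5=60 best=60, l++
l=2 r=6: min(14,16)*4=56 best=60, l++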